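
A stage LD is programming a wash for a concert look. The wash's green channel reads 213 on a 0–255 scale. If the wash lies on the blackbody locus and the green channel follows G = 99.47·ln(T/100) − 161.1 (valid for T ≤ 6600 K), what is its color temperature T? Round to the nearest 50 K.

4300 K

ln t = (213 + 161.1) / 99.47 = 3.7609.
t = e^3.7609 = 42.989.
T = 100·t = 4299 K → 4300 K to the nearest 50 K.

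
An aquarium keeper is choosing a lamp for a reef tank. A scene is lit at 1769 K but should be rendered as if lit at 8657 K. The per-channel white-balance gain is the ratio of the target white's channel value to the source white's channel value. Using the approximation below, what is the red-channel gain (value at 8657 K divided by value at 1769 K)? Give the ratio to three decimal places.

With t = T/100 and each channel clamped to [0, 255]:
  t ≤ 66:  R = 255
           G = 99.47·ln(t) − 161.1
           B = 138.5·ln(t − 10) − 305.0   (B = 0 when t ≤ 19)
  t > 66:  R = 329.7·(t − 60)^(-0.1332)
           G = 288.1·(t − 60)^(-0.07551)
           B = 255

0.835

At 1769 K (t = 17.69):
  R = 255 by definition for t ≤ 66.
At 8657 K (t = 86.57):
  R = 329.7·(86.57 − 60)^(-0.1332) = 329.7·26.57^(-0.1332) = 329.7·0.64606 = 213.005.
Gain = 213.005 / 255.000 = 0.8353 → 0.835.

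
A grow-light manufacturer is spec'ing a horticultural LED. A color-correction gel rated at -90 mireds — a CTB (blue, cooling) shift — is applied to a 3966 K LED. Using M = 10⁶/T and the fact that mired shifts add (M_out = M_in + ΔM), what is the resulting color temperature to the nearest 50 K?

6150 K

M_in = 10⁶/3966 = 252.14 mireds.
M_out = 252.14 + (-90) = 162.14 mireds.
T_out = 10⁶/162.14 = 6167.4 K → 6150 K.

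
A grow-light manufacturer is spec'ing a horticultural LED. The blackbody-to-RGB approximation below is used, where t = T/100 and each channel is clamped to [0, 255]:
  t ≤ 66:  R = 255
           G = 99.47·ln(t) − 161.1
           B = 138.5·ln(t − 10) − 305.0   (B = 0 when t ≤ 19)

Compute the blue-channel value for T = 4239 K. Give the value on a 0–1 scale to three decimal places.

t = 4239/100 = 42.39; the t ≤ 66 branch applies.
B = 138.5·ln(42.39 − 10) − 305.0 = 138.5·ln 32.39 − 305.0 = 138.5·3.4778 − 305.0 = 176.682.
On a 0–1 scale: 176.682/255 = 0.6929 → 0.693.

0.693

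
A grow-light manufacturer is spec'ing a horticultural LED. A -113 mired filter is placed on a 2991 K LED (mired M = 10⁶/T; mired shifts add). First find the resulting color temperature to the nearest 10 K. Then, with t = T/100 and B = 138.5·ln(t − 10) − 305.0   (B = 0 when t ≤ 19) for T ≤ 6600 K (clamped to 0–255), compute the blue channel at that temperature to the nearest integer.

188

M_in = 10⁶/2991 = 334.34; M_out = 334.34 + (-113) = 221.34.
T_out = 10⁶/221.34 = 4518.0 K → 4520 K; t = 45.2.
B = 138.5·ln(45.2 − 10) − 305.0 = 138.5·ln 35.2 − 305.0 = 138.5·3.5610 − 305.0 = 188.205.
Rounded: 188.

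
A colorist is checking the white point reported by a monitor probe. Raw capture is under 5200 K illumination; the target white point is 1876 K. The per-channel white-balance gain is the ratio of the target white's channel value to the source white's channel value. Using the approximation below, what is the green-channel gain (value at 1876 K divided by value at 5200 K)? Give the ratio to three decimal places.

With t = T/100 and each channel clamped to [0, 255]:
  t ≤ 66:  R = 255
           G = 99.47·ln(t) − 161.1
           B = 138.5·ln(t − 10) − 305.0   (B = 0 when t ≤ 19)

0.563

At 5200 K (t = 52):
  G = 99.47·ln 52 − 161.1 = 99.47·3.9512 − 161.1 = 231.930.
At 1876 K (t = 18.76):
  G = 99.47·ln 18.76 − 161.1 = 99.47·2.9317 − 161.1 = 130.519.
Gain = 130.519 / 231.930 = 0.5628 → 0.563.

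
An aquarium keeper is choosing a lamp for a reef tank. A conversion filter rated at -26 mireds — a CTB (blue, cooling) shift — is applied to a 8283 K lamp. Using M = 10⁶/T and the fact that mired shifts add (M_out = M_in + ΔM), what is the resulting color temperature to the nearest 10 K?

10560 K

M_in = 10⁶/8283 = 120.73 mireds.
M_out = 120.73 + (-26) = 94.73 mireds.
T_out = 10⁶/94.73 = 10556.4 K → 10560 K.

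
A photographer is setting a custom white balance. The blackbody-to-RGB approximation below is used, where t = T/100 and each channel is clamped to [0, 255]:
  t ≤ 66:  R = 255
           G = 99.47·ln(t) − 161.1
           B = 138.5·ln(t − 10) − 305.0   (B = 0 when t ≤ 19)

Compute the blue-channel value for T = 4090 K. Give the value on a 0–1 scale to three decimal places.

t = 4090/100 = 40.9; the t ≤ 66 branch applies.
B = 138.5·ln(40.9 − 10) − 305.0 = 138.5·ln 30.9 − 305.0 = 138.5·3.4308 − 305.0 = 170.160.
On a 0–1 scale: 170.160/255 = 0.6673 → 0.667.

0.667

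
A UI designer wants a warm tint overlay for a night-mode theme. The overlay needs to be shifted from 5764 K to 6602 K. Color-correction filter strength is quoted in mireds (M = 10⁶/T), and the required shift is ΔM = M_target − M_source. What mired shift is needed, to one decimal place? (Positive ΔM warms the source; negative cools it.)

M_source = 10⁶/5764 = 173.491; M_target = 10⁶/6602 = 151.469.
ΔM = 151.469 − 173.491 = -22.021 → -22.0 mireds, a cooling shift.

-22.0 mireds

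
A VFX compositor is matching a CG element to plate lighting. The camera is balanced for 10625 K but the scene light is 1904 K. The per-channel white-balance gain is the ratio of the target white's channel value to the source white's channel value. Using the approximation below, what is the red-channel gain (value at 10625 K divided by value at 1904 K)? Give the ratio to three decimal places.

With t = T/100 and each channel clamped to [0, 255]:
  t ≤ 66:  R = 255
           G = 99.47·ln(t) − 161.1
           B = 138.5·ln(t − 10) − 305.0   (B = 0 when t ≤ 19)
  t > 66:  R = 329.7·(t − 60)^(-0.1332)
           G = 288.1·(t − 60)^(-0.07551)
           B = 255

0.776

At 1904 K (t = 19.04):
  R = 255 by definition for t ≤ 66.
At 10625 K (t = 106.25):
  R = 329.7·(106.25 − 60)^(-0.1332) = 329.7·46.25^(-0.1332) = 329.7·0.60008 = 197.845.
Gain = 197.845 / 255.000 = 0.7759 → 0.776.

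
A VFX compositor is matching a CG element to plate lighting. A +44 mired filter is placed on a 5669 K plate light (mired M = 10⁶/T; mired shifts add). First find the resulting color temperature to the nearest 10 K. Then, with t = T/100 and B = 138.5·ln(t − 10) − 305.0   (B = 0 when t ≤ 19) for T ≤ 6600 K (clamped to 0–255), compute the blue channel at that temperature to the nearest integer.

189

M_in = 10⁶/5669 = 176.40; M_out = 176.40 + (+44) = 220.40.
T_out = 10⁶/220.40 = 4537.2 K → 4540 K; t = 45.4.
B = 138.5·ln(45.4 − 10) − 305.0 = 138.5·ln 35.4 − 305.0 = 138.5·3.5667 − 305.0 = 188.990.
Rounded: 189.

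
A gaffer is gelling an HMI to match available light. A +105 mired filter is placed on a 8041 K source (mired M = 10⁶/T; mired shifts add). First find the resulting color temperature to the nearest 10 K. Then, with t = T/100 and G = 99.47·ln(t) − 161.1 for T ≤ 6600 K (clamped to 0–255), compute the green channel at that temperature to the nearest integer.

214

M_in = 10⁶/8041 = 124.36; M_out = 124.36 + (+105) = 229.36.
T_out = 10⁶/229.36 = 4359.9 K → 4360 K; t = 43.6.
G = 99.47·ln 43.6 − 161.1 = 99.47·3.7751 − 161.1 = 214.405.
Rounded: 214.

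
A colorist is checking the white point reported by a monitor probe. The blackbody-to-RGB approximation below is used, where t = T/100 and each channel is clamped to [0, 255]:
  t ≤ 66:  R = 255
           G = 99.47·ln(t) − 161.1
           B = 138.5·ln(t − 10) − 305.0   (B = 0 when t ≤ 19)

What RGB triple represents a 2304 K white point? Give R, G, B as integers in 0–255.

R=255, G=151, B=51

t = 2304/100 = 23.04; the t ≤ 66 branch applies.
R = 255 by definition for t ≤ 66.
G = 99.47·ln 23.04 − 161.1 = 99.47·3.1372 − 161.1 = 150.960.
B = 138.5·ln(23.04 − 10) − 305.0 = 138.5·ln 13.04 − 305.0 = 138.5·2.5680 − 305.0 = 50.671.
Rounded: (255, 151, 51).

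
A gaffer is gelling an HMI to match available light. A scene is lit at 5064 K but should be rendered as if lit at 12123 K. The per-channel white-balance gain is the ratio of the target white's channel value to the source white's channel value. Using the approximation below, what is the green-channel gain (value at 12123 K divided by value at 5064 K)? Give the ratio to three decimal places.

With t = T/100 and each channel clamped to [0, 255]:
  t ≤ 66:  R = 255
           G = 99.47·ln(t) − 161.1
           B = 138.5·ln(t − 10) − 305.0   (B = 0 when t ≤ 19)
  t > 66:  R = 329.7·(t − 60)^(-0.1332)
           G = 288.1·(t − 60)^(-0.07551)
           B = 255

At 5064 K (t = 50.64):
  G = 99.47·ln 50.64 − 161.1 = 99.47·3.9247 − 161.1 = 229.294.
At 12123 K (t = 121.23):
  G = 288.1·(121.23 − 60)^(-0.07551) = 288.1·61.23^(-0.07551) = 288.1·0.73294 = 211.159.
Gain = 211.159 / 229.294 = 0.9209 → 0.921.

0.921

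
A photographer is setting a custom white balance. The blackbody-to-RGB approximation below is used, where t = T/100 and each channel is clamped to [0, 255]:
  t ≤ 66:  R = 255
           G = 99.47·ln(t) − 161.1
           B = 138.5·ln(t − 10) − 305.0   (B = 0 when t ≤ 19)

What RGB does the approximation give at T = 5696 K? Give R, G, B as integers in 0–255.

R=255, G=241, B=228

t = 5696/100 = 56.96; the t ≤ 66 branch applies.
R = 255 by definition for t ≤ 66.
G = 99.47·ln 56.96 − 161.1 = 99.47·4.0423 − 161.1 = 240.992.
B = 138.5·ln(56.96 − 10) − 305.0 = 138.5·ln 46.96 − 305.0 = 138.5·3.8493 − 305.0 = 228.128.
Rounded: (255, 241, 228).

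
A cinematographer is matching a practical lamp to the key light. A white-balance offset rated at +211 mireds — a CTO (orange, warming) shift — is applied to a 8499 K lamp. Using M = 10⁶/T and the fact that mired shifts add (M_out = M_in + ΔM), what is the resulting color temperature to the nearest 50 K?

3050 K

M_in = 10⁶/8499 = 117.66 mireds.
M_out = 117.66 + (+211) = 328.66 mireds.
T_out = 10⁶/328.66 = 3042.6 K → 3050 K.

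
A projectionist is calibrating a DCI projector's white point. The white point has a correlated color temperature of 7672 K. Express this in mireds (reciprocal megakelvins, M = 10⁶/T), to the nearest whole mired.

M = 10⁶ / 7672 = 130.344 → 130 mireds.

130 mireds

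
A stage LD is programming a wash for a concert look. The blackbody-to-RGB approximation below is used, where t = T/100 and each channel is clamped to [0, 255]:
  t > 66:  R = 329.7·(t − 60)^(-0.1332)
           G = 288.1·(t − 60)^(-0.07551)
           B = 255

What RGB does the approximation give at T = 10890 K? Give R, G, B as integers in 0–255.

t = 10890/100 = 108.9; the t > 66 branch applies.
R = 329.7·(108.9 − 60)^(-0.1332) = 329.7·48.9^(-0.1332) = 329.7·0.59564 = 196.383.
G = 288.1·(108.9 − 60)^(-0.07551) = 288.1·48.9^(-0.07551) = 288.1·0.74549 = 214.775.
B = 255 by definition for t > 66.
Rounded: (196, 215, 255).

R=196, G=215, B=255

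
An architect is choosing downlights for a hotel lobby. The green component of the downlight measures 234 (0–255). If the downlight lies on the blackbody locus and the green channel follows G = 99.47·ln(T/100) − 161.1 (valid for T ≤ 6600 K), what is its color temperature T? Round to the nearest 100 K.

ln t = (234 + 161.1) / 99.47 = 3.9721.
t = e^3.9721 = 53.093.
T = 100·t = 5309 K → 5300 K to the nearest 100 K.

5300 K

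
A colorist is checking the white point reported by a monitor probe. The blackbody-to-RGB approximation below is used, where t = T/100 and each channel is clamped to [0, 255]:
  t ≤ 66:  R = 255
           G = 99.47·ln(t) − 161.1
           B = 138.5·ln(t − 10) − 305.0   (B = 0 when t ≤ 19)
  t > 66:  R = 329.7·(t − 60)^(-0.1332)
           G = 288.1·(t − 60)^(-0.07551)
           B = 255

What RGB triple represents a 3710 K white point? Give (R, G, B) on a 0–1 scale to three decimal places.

t = 3710/100 = 37.1; the t ≤ 66 branch applies.
R = 255 by definition for t ≤ 66.
G = 99.47·ln 37.1 − 161.1 = 99.47·3.6136 − 161.1 = 198.346.
B = 138.5·ln(37.1 − 10) − 305.0 = 138.5·ln 27.1 − 305.0 = 138.5·3.2995 − 305.0 = 151.985.
Dividing each by 255: (1.0000, 0.7778, 0.5960) → (1.000, 0.778, 0.596).

(1.000, 0.778, 0.596)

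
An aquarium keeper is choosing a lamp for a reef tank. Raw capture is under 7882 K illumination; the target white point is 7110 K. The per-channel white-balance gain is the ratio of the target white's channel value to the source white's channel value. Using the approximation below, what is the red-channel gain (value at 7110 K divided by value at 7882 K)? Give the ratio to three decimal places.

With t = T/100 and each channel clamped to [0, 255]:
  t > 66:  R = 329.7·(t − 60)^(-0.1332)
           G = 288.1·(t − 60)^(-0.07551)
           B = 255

1.073

At 7882 K (t = 78.82):
  R = 329.7·(78.82 − 60)^(-0.1332) = 329.7·18.82^(-0.1332) = 329.7·0.67643 = 223.018.
At 7110 K (t = 71.1):
  R = 329.7·(71.1 − 60)^(-0.1332) = 329.7·11.1^(-0.1332) = 329.7·0.72571 = 239.267.
Gain = 239.267 / 223.018 = 1.0729 → 1.073.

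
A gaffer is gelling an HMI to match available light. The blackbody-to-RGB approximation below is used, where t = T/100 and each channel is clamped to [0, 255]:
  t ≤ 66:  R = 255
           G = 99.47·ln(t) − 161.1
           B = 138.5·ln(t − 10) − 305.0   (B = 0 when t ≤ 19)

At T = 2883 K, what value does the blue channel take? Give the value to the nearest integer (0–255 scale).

t = 2883/100 = 28.83; the t ≤ 66 branch applies.
B = 138.5·ln(28.83 − 10) − 305.0 = 138.5·ln 18.83 − 305.0 = 138.5·2.9355 − 305.0 = 101.560.
Rounded: 102.

102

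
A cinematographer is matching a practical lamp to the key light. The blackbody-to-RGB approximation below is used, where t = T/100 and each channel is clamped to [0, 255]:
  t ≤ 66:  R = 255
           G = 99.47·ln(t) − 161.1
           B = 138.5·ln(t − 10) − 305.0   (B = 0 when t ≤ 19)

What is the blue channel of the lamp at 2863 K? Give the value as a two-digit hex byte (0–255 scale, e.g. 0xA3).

0x64

t = 2863/100 = 28.63; the t ≤ 66 branch applies.
B = 138.5·ln(28.63 − 10) − 305.0 = 138.5·ln 18.63 − 305.0 = 138.5·2.9248 − 305.0 = 100.081.
Rounded: 100; in hex, 0x64.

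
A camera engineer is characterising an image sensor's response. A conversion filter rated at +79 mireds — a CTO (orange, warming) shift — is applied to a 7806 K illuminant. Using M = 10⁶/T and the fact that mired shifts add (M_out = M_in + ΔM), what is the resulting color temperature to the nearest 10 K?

M_in = 10⁶/7806 = 128.11 mireds.
M_out = 128.11 + (+79) = 207.11 mireds.
T_out = 10⁶/207.11 = 4828.4 K → 4830 K.

4830 K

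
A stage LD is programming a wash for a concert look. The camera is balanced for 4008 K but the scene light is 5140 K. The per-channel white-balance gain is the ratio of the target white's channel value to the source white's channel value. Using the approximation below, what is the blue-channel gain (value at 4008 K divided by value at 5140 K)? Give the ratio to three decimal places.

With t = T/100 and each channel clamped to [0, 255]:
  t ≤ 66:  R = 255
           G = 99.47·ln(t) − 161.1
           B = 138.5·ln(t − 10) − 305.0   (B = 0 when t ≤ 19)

At 5140 K (t = 51.4):
  B = 138.5·ln(51.4 − 10) − 305.0 = 138.5·ln 41.4 − 305.0 = 138.5·3.7233 − 305.0 = 210.674.
At 4008 K (t = 40.08):
  B = 138.5·ln(40.08 − 10) − 305.0 = 138.5·ln 30.08 − 305.0 = 138.5·3.4039 − 305.0 = 166.435.
Gain = 166.435 / 210.674 = 0.7900 → 0.790.

0.790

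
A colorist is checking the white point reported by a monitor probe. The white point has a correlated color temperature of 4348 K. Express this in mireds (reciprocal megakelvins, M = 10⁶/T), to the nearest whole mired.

M = 10⁶ / 4348 = 229.991 → 230 mireds.

230 mireds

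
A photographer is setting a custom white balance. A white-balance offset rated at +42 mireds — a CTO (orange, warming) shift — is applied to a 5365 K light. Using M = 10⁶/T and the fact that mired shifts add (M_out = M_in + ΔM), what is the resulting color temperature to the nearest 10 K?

M_in = 10⁶/5365 = 186.39 mireds.
M_out = 186.39 + (+42) = 228.39 mireds.
T_out = 10⁶/228.39 = 4378.4 K → 4380 K.

4380 K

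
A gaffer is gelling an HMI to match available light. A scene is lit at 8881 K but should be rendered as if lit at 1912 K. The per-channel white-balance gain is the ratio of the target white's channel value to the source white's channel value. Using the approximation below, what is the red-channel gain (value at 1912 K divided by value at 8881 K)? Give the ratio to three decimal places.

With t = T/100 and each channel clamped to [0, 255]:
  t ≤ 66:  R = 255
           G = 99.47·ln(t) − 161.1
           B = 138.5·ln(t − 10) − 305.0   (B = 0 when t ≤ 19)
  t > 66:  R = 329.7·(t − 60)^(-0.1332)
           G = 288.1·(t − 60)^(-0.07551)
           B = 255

1.210

At 8881 K (t = 88.81):
  R = 329.7·(88.81 − 60)^(-0.1332) = 329.7·28.81^(-0.1332) = 329.7·0.63913 = 210.721.
At 1912 K (t = 19.12):
  R = 255 by definition for t ≤ 66.
Gain = 255.000 / 210.721 = 1.2101 → 1.210.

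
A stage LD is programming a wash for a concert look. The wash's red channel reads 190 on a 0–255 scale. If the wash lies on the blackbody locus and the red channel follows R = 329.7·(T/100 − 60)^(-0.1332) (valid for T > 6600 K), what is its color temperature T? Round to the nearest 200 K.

12200 K

(t − 60)^(-0.1332) = 190/329.7 = 0.57628.
t − 60 = 0.57628^(1/-0.1332) = 0.57628^(-7.508) = 62.667, so t = 122.667.
T = 100·t = 12267 K → 12200 K to the nearest 200 K.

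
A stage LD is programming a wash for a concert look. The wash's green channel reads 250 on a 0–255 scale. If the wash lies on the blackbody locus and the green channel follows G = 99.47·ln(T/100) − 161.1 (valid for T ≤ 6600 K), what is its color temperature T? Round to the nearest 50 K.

ln t = (250 + 161.1) / 99.47 = 4.1329.
t = e^4.1329 = 62.359.
T = 100·t = 6236 K → 6250 K to the nearest 50 K.

6250 K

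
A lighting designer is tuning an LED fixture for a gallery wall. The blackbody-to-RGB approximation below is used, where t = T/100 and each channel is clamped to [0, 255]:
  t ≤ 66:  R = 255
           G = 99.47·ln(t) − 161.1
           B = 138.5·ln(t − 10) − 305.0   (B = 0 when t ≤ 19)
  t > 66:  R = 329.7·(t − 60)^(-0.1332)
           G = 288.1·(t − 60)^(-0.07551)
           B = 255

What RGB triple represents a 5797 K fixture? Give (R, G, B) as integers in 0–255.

t = 5797/100 = 57.97; the t ≤ 66 branch applies.
R = 255 by definition for t ≤ 66.
G = 99.47·ln 57.97 − 161.1 = 99.47·4.0599 − 161.1 = 242.741.
B = 138.5·ln(57.97 − 10) − 305.0 = 138.5·ln 47.97 − 305.0 = 138.5·3.8706 − 305.0 = 231.075.
Rounded: (255, 243, 231).

(255, 243, 231)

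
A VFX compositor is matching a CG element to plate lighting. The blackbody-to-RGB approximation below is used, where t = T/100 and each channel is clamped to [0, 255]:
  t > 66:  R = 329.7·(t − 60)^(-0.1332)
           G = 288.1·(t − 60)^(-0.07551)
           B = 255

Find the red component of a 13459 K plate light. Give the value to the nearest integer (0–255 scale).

186

t = 13459/100 = 134.59; the t > 66 branch applies.
R = 329.7·(134.59 − 60)^(-0.1332) = 329.7·74.59^(-0.1332) = 329.7·0.56307 = 185.643.
Rounded: 186.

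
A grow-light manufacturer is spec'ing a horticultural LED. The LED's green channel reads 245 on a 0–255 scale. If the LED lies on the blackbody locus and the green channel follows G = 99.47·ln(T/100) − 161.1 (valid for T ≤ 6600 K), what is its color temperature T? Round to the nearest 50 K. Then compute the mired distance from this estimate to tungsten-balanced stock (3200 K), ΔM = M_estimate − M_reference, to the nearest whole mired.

ln t = (245 + 161.1) / 99.47 = 4.0826.
t = e^4.0826 = 59.302.
T = 100·t = 5930 K → 5950 K to the nearest 50 K.
M_estimate = 10⁶/5950 = 168.07; M_reference = 10⁶/3200 = 312.50.
ΔM = 168.07 − 312.50 = -144.43 → -144 mireds.

-144 mireds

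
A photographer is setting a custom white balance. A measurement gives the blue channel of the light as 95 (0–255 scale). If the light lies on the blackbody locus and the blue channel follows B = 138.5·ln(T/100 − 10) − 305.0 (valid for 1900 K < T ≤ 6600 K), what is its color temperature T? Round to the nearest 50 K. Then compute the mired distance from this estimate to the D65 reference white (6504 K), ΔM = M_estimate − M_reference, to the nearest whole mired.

+203 mireds

ln(t − 10) = (95 + 305.0) / 138.5 = 2.8881.
t − 10 = e^2.8881 = 17.959, so t = 27.959.
T = 100·t = 2796 K → 2800 K to the nearest 50 K.
M_estimate = 10⁶/2800 = 357.14; M_reference = 10⁶/6504 = 153.75.
ΔM = 357.14 − 153.75 = 203.39 → +203 mireds.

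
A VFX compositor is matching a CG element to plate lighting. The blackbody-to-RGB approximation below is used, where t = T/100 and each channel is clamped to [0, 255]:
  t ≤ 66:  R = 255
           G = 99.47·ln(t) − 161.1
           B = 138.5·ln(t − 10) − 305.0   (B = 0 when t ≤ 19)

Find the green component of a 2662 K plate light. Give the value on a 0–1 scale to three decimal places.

t = 2662/100 = 26.62; the t ≤ 66 branch applies.
G = 99.47·ln 26.62 − 161.1 = 99.47·3.2817 − 161.1 = 165.327.
On a 0–1 scale: 165.327/255 = 0.6483 → 0.648.

0.648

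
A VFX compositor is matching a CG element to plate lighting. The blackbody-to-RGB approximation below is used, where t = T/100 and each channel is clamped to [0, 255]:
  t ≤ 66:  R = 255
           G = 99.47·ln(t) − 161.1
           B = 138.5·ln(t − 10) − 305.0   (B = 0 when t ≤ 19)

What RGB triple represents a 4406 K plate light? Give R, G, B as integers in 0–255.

R=255, G=215, B=184

t = 4406/100 = 44.06; the t ≤ 66 branch applies.
R = 255 by definition for t ≤ 66.
G = 99.47·ln 44.06 − 161.1 = 99.47·3.7856 − 161.1 = 215.449.
B = 138.5·ln(44.06 − 10) − 305.0 = 138.5·ln 34.06 − 305.0 = 138.5·3.5281 − 305.0 = 183.645.
Rounded: (255, 215, 184).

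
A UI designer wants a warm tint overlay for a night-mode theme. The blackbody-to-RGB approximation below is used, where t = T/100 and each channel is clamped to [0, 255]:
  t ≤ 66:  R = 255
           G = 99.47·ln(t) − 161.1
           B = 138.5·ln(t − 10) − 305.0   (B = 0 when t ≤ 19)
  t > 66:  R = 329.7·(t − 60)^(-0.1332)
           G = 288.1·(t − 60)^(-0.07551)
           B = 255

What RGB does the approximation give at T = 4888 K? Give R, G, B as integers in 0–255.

R=255, G=226, B=202

t = 4888/100 = 48.88; the t ≤ 66 branch applies.
R = 255 by definition for t ≤ 66.
G = 99.47·ln 48.88 − 161.1 = 99.47·3.8894 − 161.1 = 225.775.
B = 138.5·ln(48.88 − 10) − 305.0 = 138.5·ln 38.88 − 305.0 = 138.5·3.6605 − 305.0 = 201.976.
Rounded: (255, 226, 202).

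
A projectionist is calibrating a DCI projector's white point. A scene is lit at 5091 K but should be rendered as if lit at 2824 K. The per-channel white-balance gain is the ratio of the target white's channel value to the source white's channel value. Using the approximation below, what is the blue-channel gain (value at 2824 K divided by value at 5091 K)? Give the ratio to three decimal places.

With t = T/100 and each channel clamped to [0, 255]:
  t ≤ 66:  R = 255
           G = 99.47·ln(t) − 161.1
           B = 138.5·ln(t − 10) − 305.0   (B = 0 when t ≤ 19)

At 5091 K (t = 50.91):
  B = 138.5·ln(50.91 − 10) − 305.0 = 138.5·ln 40.91 − 305.0 = 138.5·3.7114 − 305.0 = 209.025.
At 2824 K (t = 28.24):
  B = 138.5·ln(28.24 − 10) − 305.0 = 138.5·ln 18.24 − 305.0 = 138.5·2.9036 − 305.0 = 97.151.
Gain = 97.151 / 209.025 = 0.4648 → 0.465.

0.465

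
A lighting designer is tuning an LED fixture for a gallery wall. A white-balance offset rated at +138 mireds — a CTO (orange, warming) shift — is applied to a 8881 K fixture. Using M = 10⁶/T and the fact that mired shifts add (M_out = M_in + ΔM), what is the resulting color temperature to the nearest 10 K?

3990 K

M_in = 10⁶/8881 = 112.60 mireds.
M_out = 112.60 + (+138) = 250.60 mireds.
T_out = 10⁶/250.60 = 3990.4 K → 3990 K.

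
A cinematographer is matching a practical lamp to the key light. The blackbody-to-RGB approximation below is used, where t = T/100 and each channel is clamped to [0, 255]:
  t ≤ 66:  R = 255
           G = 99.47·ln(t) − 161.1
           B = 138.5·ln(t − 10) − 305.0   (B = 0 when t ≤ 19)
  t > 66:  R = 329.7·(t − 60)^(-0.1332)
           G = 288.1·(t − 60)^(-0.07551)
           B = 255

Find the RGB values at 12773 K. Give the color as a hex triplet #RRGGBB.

t = 12773/100 = 127.73; the t > 66 branch applies.
R = 329.7·(127.73 − 60)^(-0.1332) = 329.7·67.73^(-0.1332) = 329.7·0.57035 = 188.044.
G = 288.1·(127.73 − 60)^(-0.07551) = 288.1·67.73^(-0.07551) = 288.1·0.72737 = 209.556.
B = 255 by definition for t > 66.
Rounded: (188, 210, 255).
In hex: #BCD2FF.

#BCD2FF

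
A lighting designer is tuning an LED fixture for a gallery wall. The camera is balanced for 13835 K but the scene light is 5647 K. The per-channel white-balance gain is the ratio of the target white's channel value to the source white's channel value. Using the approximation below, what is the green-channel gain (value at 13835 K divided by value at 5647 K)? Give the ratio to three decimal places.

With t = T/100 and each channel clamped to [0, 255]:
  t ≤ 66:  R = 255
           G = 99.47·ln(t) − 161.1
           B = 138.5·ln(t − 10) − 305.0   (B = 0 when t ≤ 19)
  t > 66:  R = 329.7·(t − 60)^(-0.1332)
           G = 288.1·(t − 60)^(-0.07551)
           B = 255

0.863

At 5647 K (t = 56.47):
  G = 99.47·ln 56.47 − 161.1 = 99.47·4.0337 − 161.1 = 240.133.
At 13835 K (t = 138.35):
  G = 288.1·(138.35 − 60)^(-0.07551) = 288.1·78.35^(-0.07551) = 288.1·0.71942 = 207.264.
Gain = 207.264 / 240.133 = 0.8631 → 0.863.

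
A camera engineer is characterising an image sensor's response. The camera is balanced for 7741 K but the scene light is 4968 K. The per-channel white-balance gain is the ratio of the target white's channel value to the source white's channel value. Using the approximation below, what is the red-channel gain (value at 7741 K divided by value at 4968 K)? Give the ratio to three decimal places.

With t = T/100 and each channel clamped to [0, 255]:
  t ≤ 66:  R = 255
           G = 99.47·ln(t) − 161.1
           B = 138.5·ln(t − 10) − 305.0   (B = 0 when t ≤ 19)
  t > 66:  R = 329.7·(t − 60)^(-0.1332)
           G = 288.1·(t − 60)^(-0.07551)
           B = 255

0.884

At 4968 K (t = 49.68):
  R = 255 by definition for t ≤ 66.
At 7741 K (t = 77.41):
  R = 329.7·(77.41 − 60)^(-0.1332) = 329.7·17.41^(-0.1332) = 329.7·0.68348 = 225.343.
Gain = 225.343 / 255.000 = 0.8837 → 0.884.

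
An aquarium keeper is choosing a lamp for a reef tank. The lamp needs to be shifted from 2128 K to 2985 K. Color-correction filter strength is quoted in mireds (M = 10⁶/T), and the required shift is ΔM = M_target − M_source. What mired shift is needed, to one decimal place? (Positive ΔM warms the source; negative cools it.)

-134.9 mireds

M_source = 10⁶/2128 = 469.925; M_target = 10⁶/2985 = 335.008.
ΔM = 335.008 − 469.925 = -134.916 → -134.9 mireds, a cooling shift.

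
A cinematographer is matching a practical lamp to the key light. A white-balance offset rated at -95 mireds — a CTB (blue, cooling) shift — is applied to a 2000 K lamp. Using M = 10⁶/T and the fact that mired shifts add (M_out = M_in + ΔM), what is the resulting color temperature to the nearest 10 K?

2470 K

M_in = 10⁶/2000 = 500.00 mireds.
M_out = 500.00 + (-95) = 405.00 mireds.
T_out = 10⁶/405.00 = 2469.1 K → 2470 K.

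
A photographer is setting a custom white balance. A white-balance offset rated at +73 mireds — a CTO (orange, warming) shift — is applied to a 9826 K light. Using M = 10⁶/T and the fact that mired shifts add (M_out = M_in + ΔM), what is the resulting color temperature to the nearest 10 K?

5720 K

M_in = 10⁶/9826 = 101.77 mireds.
M_out = 101.77 + (+73) = 174.77 mireds.
T_out = 10⁶/174.77 = 5721.8 K → 5720 K.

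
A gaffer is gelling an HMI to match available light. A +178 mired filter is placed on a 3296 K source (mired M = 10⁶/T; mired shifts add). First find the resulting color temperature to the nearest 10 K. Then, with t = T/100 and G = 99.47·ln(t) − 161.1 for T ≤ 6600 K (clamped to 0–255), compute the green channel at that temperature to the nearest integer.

141

M_in = 10⁶/3296 = 303.40; M_out = 303.40 + (+178) = 481.40.
T_out = 10⁶/481.40 = 2077.3 K → 2080 K; t = 20.8.
G = 99.47·ln 20.8 − 161.1 = 99.47·3.0350 − 161.1 = 140.787.
Rounded: 141.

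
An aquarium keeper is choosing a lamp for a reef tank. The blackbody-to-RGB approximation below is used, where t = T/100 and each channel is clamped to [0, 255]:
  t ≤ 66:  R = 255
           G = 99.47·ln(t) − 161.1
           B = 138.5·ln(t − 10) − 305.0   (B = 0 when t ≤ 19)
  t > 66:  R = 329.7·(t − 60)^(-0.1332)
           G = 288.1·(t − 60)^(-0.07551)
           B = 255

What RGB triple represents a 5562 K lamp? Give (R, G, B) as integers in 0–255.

(255, 239, 224)

t = 5562/100 = 55.62; the t ≤ 66 branch applies.
R = 255 by definition for t ≤ 66.
G = 99.47·ln 55.62 − 161.1 = 99.47·4.0185 − 161.1 = 238.624.
B = 138.5·ln(55.62 − 10) − 305.0 = 138.5·ln 45.62 − 305.0 = 138.5·3.8203 − 305.0 = 224.118.
Rounded: (255, 239, 224).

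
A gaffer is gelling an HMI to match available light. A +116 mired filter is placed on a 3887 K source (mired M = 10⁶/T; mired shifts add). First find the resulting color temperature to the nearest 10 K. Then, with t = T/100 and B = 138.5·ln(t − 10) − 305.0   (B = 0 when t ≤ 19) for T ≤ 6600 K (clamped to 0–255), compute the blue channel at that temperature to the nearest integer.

M_in = 10⁶/3887 = 257.27; M_out = 257.27 + (+116) = 373.27.
T_out = 10⁶/373.27 = 2679.0 K → 2680 K; t = 26.8.
B = 138.5·ln(26.8 − 10) − 305.0 = 138.5·ln 16.8 − 305.0 = 138.5·2.8214 − 305.0 = 85.761.
Rounded: 86.

86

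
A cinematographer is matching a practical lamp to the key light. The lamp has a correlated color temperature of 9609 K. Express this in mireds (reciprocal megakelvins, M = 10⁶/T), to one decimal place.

104.1 mireds

M = 10⁶ / 9609 = 104.069 → 104.1 mireds.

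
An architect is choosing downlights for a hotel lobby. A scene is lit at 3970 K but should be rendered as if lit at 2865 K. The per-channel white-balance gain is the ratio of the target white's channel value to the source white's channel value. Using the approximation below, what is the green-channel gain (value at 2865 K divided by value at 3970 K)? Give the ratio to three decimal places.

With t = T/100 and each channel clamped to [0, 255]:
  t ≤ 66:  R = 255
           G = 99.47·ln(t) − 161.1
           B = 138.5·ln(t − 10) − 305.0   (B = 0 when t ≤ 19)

0.842

At 3970 K (t = 39.7):
  G = 99.47·ln 39.7 − 161.1 = 99.47·3.6814 − 161.1 = 205.084.
At 2865 K (t = 28.65):
  G = 99.47·ln 28.65 − 161.1 = 99.47·3.3552 − 161.1 = 172.637.
Gain = 172.637 / 205.084 = 0.8418 → 0.842.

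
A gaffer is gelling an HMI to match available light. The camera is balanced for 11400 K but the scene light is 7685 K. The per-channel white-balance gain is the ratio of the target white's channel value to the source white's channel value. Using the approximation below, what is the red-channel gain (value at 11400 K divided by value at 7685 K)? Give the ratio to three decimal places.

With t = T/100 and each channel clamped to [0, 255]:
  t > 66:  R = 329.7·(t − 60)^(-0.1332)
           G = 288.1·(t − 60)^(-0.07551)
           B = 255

0.856

At 7685 K (t = 76.85):
  R = 329.7·(76.85 − 60)^(-0.1332) = 329.7·16.85^(-0.1332) = 329.7·0.68646 = 226.327.
At 11400 K (t = 114):
  R = 329.7·(114 − 60)^(-0.1332) = 329.7·54^(-0.1332) = 329.7·0.58782 = 193.805.
Gain = 193.805 / 226.327 = 0.8563 → 0.856.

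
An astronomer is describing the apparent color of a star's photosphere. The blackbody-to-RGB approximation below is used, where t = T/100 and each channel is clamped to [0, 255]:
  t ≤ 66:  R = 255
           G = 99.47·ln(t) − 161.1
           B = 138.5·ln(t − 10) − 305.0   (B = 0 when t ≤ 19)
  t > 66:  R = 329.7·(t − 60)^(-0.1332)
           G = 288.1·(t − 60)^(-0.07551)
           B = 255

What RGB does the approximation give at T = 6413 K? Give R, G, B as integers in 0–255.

t = 6413/100 = 64.13; the t ≤ 66 branch applies.
R = 255 by definition for t ≤ 66.
G = 99.47·ln 64.13 − 161.1 = 99.47·4.1609 − 161.1 = 252.786.
B = 138.5·ln(64.13 − 10) − 305.0 = 138.5·ln 54.13 − 305.0 = 138.5·3.9914 − 305.0 = 247.807.
Rounded: (255, 253, 248).

R=255, G=253, B=248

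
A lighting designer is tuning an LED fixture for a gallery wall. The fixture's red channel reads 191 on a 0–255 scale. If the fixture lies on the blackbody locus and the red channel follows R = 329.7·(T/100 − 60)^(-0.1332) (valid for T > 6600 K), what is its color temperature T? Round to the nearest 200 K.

12000 K

(t − 60)^(-0.1332) = 191/329.7 = 0.57931.
t − 60 = 0.57931^(1/-0.1332) = 0.57931^(-7.508) = 60.245, so t = 120.245.
T = 100·t = 12025 K → 12000 K to the nearest 200 K.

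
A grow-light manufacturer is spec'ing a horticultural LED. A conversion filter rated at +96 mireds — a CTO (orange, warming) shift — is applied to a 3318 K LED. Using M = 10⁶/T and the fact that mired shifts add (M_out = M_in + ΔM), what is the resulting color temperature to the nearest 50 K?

2500 K

M_in = 10⁶/3318 = 301.39 mireds.
M_out = 301.39 + (+96) = 397.39 mireds.
T_out = 10⁶/397.39 = 2516.4 K → 2500 K.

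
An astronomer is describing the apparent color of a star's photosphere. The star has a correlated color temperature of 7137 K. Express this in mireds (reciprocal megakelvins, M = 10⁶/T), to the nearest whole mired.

140 mireds

M = 10⁶ / 7137 = 140.115 → 140 mireds.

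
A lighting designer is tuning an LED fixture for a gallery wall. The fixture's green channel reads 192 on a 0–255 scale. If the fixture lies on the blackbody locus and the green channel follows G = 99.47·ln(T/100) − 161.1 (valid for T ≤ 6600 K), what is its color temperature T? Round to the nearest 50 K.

ln t = (192 + 161.1) / 99.47 = 3.5498.
t = e^3.5498 = 34.807.
T = 100·t = 3481 K → 3500 K to the nearest 50 K.

3500 K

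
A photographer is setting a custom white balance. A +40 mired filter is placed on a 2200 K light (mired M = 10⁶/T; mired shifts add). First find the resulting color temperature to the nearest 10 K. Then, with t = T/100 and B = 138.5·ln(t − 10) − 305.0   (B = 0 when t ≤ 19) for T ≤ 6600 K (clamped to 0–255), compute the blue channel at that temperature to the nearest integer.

17

M_in = 10⁶/2200 = 454.55; M_out = 454.55 + (+40) = 494.55.
T_out = 10⁶/494.55 = 2022.1 K → 2020 K; t = 20.2.
B = 138.5·ln(20.2 − 10) − 305.0 = 138.5·ln 10.2 − 305.0 = 138.5·2.3224 − 305.0 = 16.651.
Rounded: 17.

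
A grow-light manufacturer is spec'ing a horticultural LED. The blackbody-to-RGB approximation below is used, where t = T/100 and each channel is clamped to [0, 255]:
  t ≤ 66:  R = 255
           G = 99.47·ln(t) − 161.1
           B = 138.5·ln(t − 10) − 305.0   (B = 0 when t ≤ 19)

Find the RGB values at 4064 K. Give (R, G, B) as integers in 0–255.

t = 4064/100 = 40.64; the t ≤ 66 branch applies.
R = 255 by definition for t ≤ 66.
G = 99.47·ln 40.64 − 161.1 = 99.47·3.7048 − 161.1 = 207.412.
B = 138.5·ln(40.64 − 10) − 305.0 = 138.5·ln 30.64 − 305.0 = 138.5·3.4223 − 305.0 = 168.989.
Rounded: (255, 207, 169).

(255, 207, 169)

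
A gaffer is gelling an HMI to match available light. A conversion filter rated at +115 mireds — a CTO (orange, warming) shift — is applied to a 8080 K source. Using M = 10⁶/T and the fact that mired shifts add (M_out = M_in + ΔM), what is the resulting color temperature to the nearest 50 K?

4200 K

M_in = 10⁶/8080 = 123.76 mireds.
M_out = 123.76 + (+115) = 238.76 mireds.
T_out = 10⁶/238.76 = 4188.3 K → 4200 K.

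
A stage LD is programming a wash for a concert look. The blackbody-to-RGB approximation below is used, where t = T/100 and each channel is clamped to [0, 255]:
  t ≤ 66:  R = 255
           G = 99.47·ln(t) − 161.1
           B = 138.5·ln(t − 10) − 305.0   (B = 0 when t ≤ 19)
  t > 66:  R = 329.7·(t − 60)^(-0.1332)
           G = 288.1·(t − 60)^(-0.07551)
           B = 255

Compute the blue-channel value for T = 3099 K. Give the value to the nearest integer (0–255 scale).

117

t = 3099/100 = 30.99; the t ≤ 66 branch applies.
B = 138.5·ln(30.99 − 10) − 305.0 = 138.5·ln 20.99 − 305.0 = 138.5·3.0440 − 305.0 = 116.600.
Rounded: 117.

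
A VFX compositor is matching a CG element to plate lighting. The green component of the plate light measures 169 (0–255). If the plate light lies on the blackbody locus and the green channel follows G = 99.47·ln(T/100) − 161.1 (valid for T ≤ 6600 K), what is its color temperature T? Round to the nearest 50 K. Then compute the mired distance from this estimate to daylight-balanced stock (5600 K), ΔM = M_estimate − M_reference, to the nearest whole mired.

ln t = (169 + 161.1) / 99.47 = 3.3186.
t = e^3.3186 = 27.621.
T = 100·t = 2762 K → 2750 K to the nearest 50 K.
M_estimate = 10⁶/2750 = 363.64; M_reference = 10⁶/5600 = 178.57.
ΔM = 363.64 − 178.57 = 185.06 → +185 mireds.

+185 mireds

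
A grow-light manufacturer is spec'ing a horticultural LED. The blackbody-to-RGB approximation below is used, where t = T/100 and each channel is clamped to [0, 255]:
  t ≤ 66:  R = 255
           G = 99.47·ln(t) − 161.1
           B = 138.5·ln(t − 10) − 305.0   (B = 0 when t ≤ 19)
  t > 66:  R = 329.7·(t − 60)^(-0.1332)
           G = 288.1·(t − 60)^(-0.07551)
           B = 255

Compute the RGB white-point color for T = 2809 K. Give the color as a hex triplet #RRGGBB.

#FFAB60

t = 2809/100 = 28.09; the t ≤ 66 branch applies.
R = 255 by definition for t ≤ 66.
G = 99.47·ln 28.09 − 161.1 = 99.47·3.3354 − 161.1 = 170.674.
B = 138.5·ln(28.09 − 10) − 305.0 = 138.5·ln 18.09 − 305.0 = 138.5·2.8954 − 305.0 = 96.007.
Rounded: (255, 171, 96).
In hex: #FFAB60.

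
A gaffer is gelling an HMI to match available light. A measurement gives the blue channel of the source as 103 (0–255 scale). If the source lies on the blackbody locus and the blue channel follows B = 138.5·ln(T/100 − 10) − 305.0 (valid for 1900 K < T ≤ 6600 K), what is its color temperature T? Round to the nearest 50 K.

ln(t − 10) = (103 + 305.0) / 138.5 = 2.9458.
t − 10 = e^2.9458 = 19.027, so t = 29.027.
T = 100·t = 2903 K → 2900 K to the nearest 50 K.

2900 K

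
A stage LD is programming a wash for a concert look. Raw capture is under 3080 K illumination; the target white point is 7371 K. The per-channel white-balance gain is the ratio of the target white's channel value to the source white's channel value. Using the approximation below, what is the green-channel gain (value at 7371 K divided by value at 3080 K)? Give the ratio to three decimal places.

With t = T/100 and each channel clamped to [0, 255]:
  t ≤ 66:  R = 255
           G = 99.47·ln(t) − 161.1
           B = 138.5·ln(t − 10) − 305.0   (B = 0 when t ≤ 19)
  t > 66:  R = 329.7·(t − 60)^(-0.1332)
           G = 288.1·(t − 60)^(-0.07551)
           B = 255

At 3080 K (t = 30.8):
  G = 99.47·ln 30.8 − 161.1 = 99.47·3.4275 − 161.1 = 179.835.
At 7371 K (t = 73.71):
  G = 288.1·(73.71 − 60)^(-0.07551) = 288.1·13.71^(-0.07551) = 288.1·0.82062 = 236.421.
Gain = 236.421 / 179.835 = 1.3147 → 1.315.

1.315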